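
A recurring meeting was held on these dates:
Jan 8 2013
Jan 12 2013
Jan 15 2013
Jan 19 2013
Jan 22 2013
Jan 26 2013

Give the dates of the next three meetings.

Jan 29 2013, Feb 2 2013, Feb 5 2013

The gap pattern 4, 3, 4, 3, 4 repeats every 2 events.
These are the Tuesdays and Saturdays of each week.
The following Tuesday is Jan 29 2013.
The following Saturday is Feb 2 2013.
Next Tuesday: Feb 5 2013.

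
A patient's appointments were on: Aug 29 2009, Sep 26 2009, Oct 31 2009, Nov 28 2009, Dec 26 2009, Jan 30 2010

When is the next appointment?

Feb 27 2010

Every date is a Saturday; gaps 28, 35, 28, 28, 35 days.
Each is the last Saturday of its month (at least one falls on the 29th or later, ruling out '4th Saturday').
February 2010 ends with Saturday Feb 27 2010.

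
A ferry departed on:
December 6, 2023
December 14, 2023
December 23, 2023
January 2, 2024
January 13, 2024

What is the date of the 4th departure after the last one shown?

March 7, 2024

Gaps: 8, 9, 10, 11 days — each gap is 1 larger than the previous one.
Next gap: 12 days. January 13, 2024 + 12 days = January 25, 2024.
Next gap: 13 days. January 25, 2024 + 13 days = February 7, 2024.
Next gap: 14 days. February 7, 2024 + 14 days = February 21, 2024.
Next gap: 15 days. February 21, 2024 + 15 days = March 7, 2024.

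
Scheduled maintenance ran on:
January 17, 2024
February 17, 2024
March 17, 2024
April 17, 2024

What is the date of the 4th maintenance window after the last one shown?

The day-of-month is always 17 (31, 29, 31 days between events).
So this recurs on the 17th of each month.
May 2024: May 17, 2024.
Next: June 2024 → June 17, 2024.
July 2024: July 17, 2024.
August 2024: August 17, 2024.

August 17, 2024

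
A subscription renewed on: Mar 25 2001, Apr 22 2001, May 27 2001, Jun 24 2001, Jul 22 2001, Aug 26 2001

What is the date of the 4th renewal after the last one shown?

Dec 23 2001

All dates are Sundays, 28, 35, 28, 28, 35 days apart.
Specifically, the 4th Sunday of each month.
September 2001 — 4th Sunday is Sep 23 2001.
4th Sunday of October 2001: Oct 28 2001.
November 2001 — 4th Sunday is Nov 25 2001.
4th Sunday of December 2001: Dec 23 2001.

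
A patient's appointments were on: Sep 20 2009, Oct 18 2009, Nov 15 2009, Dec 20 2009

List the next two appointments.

All dates are Sundays, 28, 28, 35 days apart.
Specifically, the 3rd Sunday of each month.
January 2010 — 3rd Sunday is Jan 17 2010.
February 2010 — 3rd Sunday is Feb 21 2010.

Jan 17 2010, Feb 21 2010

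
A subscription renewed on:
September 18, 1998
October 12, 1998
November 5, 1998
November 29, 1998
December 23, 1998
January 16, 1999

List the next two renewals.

February 9, 1999; March 5, 1999

Gaps between consecutive events: 24, 24, 24, 24, 24 days — a constant 24-day interval.
January 16, 1999 + 24 days = February 9, 1999.
February 9, 1999 + 24 days = March 5, 1999.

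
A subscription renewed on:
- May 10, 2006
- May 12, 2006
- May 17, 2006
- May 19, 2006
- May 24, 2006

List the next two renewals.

The gap pattern 2, 5, 2, 5 repeats every 2 events.
These are the Wednesdays and Fridays of each week.
The following Friday is May 26, 2006.
The following Wednesday is May 31, 2006.

May 26, 2006; May 31, 2006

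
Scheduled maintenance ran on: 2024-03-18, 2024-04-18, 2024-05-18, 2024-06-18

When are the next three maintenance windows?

2024-07-18, 2024-08-18, 2024-09-18

Gaps: 31, 30, 31 days — not constant. Every event is on the 18th of the month.
Pattern: the 18th of each month.
July 2024: 2024-07-18.
August 2024: 2024-08-18.
Next: September 2024 → 2024-09-18.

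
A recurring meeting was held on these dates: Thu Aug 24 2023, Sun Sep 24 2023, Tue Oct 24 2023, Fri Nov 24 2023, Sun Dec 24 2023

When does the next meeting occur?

Gaps: 31, 30, 31, 30 days — not constant. Every event is on the 24th of the month.
Pattern: the 24th of each month.
January 2024: Wed Jan 24 2024.

Wed Jan 24 2024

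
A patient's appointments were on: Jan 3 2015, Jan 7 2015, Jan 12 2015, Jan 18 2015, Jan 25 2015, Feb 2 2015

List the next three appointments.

Intervals are 4, 5, 6, 7, 8 days — an arithmetic progression with common difference 1.
Next gap: 9 days. Feb 2 2015 + 9 days = Feb 11 2015.
Next gap: 10 days. Feb 11 2015 + 10 days = Feb 21 2015.
Next gap: 11 days. Feb 21 2015 + 11 days = Mar 4 2015.

Feb 11 2015, Feb 21 2015, Mar 4 2015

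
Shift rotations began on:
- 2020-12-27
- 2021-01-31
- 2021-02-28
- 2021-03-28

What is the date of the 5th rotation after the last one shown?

2021-08-29

Every date is a Sunday; gaps 35, 28, 28 days.
Each is the last Sunday of its month (at least one falls on the 29th or later, ruling out '4th Sunday').
Last Sunday of April 2021: 2021-04-25.
Last Sunday of May 2021: 2021-05-30.
Last Sunday of June 2021: 2021-06-27.
Last Sunday of July 2021: 2021-07-25.
August 2021 ends with Sunday 2021-08-29.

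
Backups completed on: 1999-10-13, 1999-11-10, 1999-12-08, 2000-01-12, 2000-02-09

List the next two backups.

All dates are Wednesdays, 28, 28, 35, 28 days apart.
Specifically, the 2nd Wednesday of each month.
March 2000 — 2nd Wednesday is 2000-03-08.
April 2000 — 2nd Wednesday is 2000-04-12.

2000-03-08, 2000-04-12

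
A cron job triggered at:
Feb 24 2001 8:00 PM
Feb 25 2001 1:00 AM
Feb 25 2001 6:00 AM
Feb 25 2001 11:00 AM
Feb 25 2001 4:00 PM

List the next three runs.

Feb 25 2001 9:00 PM, Feb 26 2001 2:00 AM, Feb 26 2001 7:00 AM

The interval is a steady 5 hours (5, 5, 5, 5).
Feb 25 2001 4:00 PM + 5 h = Feb 25 2001 9:00 PM.
Feb 25 2001 9:00 PM + 5 h = Feb 26 2001 2:00 AM.
Feb 26 2001 2:00 AM + 5 h = Feb 26 2001 7:00 AM.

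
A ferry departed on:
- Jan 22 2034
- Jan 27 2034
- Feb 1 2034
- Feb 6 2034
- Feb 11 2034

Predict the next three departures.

Gaps between consecutive events: 5, 5, 5, 5 days — a constant 5-day interval.
Feb 11 2034 + 5 days = Feb 16 2034.
Feb 16 2034 + 5 days = Feb 21 2034.
Feb 21 2034 + 5 days = Feb 26 2034.

Feb 16 2034, Feb 21 2034, Feb 26 2034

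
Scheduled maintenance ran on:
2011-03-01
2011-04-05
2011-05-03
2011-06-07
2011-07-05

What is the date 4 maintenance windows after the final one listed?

These are Tuesdays at 28- or 35-day spacing (35, 28, 35, 28).
The pattern: 1st Tuesday of the month.
August 2011 — 1st Tuesday is 2011-08-02.
1st Tuesday of September 2011: 2011-09-06.
1st Tuesday of October 2011: 2011-10-04.
November 2011 — 1st Tuesday is 2011-11-01.

2011-11-01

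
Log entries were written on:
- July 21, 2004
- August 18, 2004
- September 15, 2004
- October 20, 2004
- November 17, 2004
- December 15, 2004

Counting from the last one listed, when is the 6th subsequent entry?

June 15, 2005

These are Wednesdays at 28- or 35-day spacing (28, 28, 35, 28, 28).
The pattern: 3rd Wednesday of the month.
January 2005 — 3rd Wednesday is January 19, 2005.
February 2005 — 3rd Wednesday is February 16, 2005.
3rd Wednesday of March 2005: March 16, 2005.
3rd Wednesday of April 2005: April 20, 2005.
May 2005 — 3rd Wednesday is May 18, 2005.
June 2005 — 3rd Wednesday is June 15, 2005.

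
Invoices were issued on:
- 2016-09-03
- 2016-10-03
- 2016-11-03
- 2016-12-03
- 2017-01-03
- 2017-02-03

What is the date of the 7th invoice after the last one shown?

Each date is the 3rd; the gaps (30, 31, 30, 31, 31) track the month lengths.
The rule is the 3rd of each month.
Next: March 2017 → 2017-03-03.
April 2017: 2017-04-03.
Next: May 2017 → 2017-05-03.
Next: June 2017 → 2017-06-03.
July 2017: 2017-07-03.
August 2017: 2017-08-03.
Next: September 2017 → 2017-09-03.

2017-09-03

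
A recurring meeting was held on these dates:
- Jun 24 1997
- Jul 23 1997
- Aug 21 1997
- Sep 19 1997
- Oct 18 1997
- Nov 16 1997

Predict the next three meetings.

Dec 15 1997, Jan 13 1998, Feb 11 1998

Gaps between consecutive events: 29, 29, 29, 29, 29 days — a constant 29-day interval.
Nov 16 1997 + 29 days = Dec 15 1997.
Dec 15 1997 + 29 days = Jan 13 1998.
Jan 13 1998 + 29 days = Feb 11 1998.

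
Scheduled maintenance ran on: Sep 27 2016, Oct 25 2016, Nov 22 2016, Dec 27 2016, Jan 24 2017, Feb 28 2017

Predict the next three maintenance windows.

These are Tuesdays at 28- or 35-day spacing (28, 28, 35, 28, 35).
The pattern: 4th Tuesday of the month.
4th Tuesday of March 2017: Mar 28 2017.
4th Tuesday of April 2017: Apr 25 2017.
4th Tuesday of May 2017: May 23 2017.

Mar 28 2017, Apr 25 2017, May 23 2017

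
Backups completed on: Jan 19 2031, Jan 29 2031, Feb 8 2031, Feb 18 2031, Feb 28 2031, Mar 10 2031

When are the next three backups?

Mar 20 2031, Mar 30 2031, Apr 9 2031

Every event comes 10 days after the last (10, 10, 10, 10, 10).
Mar 10 2031 + 10 days = Mar 20 2031.
Mar 20 2031 + 10 days = Mar 30 2031.
Mar 30 2031 + 10 days = Apr 9 2031.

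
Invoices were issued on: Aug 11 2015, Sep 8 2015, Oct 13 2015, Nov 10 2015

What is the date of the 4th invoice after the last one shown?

All dates are Tuesdays, 28, 35, 28 days apart.
Specifically, the 2nd Tuesday of each month.
2nd Tuesday of December 2015: Dec 8 2015.
2nd Tuesday of January 2016: Jan 12 2016.
February 2016 — 2nd Tuesday is Feb 9 2016.
March 2016 — 2nd Tuesday is Mar 8 2016.

Mar 8 2016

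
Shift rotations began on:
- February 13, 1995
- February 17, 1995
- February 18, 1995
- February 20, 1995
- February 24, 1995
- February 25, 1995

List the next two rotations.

Every event lands on a Monday or Friday or Saturday (gaps cycle 4, 1, 2, 4, 1).
So the schedule is: every Monday, Friday and Saturday.
The following Monday is February 27, 1995.
Next Friday: March 3, 1995.

February 27, 1995; March 3, 1995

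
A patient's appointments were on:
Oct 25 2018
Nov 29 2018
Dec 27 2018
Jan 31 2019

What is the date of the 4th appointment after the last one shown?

These are Thursdays with 35, 28, 35-day gaps.
Each is the final Thursday of its month — Nov 29 2018 is past the 28th, so '4th Thursday' doesn't fit.
February 2019 ends with Thursday Feb 28 2019.
March 2019 ends with Thursday Mar 28 2019.
April 2019 ends with Thursday Apr 25 2019.
Last Thursday of May 2019: May 30 2019.

May 30 2019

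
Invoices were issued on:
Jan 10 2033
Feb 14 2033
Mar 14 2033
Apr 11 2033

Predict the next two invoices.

May 9 2033, Jun 13 2033

Gaps: 35, 28, 28 days — a mix of 28 and 35. Every date is a Monday.
Each is the 2nd Monday of its month.
2nd Monday of May 2033: May 9 2033.
June 2033 — 2nd Monday is Jun 13 2033.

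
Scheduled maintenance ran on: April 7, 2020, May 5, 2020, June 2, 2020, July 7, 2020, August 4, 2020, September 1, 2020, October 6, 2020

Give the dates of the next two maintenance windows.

November 3, 2020; December 1, 2020

Gaps: 28, 28, 35, 28, 28, 35 days — a mix of 28 and 35. Every date is a Tuesday.
Each is the 1st Tuesday of its month.
November 2020 — 1st Tuesday is November 3, 2020.
1st Tuesday of December 2020: December 1, 2020.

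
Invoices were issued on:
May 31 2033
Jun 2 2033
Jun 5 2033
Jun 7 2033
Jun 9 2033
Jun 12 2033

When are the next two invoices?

Jun 14 2033, Jun 16 2033

Gaps: 2, 3, 2, 2, 3 days — not constant, but cyclic with period 3.
The events fall on every Tuesday, Thursday and Sunday.
The following Tuesday is Jun 14 2033.
Next Thursday: Jun 16 2033.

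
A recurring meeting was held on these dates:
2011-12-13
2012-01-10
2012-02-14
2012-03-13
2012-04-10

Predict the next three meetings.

All dates are Tuesdays, 28, 35, 28, 28 days apart.
Specifically, the 2nd Tuesday of each month.
2nd Tuesday of May 2012: 2012-05-08.
2nd Tuesday of June 2012: 2012-06-12.
July 2012 — 2nd Tuesday is 2012-07-10.

2012-05-08, 2012-06-12, 2012-07-10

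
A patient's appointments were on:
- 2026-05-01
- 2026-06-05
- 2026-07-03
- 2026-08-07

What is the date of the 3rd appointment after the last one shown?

Gaps: 35, 28, 35 days — a mix of 28 and 35. Every date is a Friday.
Each is the 1st Friday of its month.
September 2026 — 1st Friday is 2026-09-04.
October 2026 — 1st Friday is 2026-10-02.
November 2026 — 1st Friday is 2026-11-06.

2026-11-06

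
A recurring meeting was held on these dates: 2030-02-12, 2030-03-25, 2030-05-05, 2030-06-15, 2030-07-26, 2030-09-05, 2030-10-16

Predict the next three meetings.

2030-11-26, 2031-01-06, 2031-02-16

The spacing is 41, 41, 41, 41, 41, 41 days — always 41 days.
2030-10-16 + 41 days = 2030-11-26.
2030-11-26 + 41 days = 2031-01-06.
2031-01-06 + 41 days = 2031-02-16.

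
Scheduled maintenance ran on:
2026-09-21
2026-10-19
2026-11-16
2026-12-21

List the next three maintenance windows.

These are Mondays at 28- or 35-day spacing (28, 28, 35).
The pattern: 3rd Monday of the month.
3rd Monday of January 2027: 2027-01-18.
February 2027 — 3rd Monday is 2027-02-15.
March 2027 — 3rd Monday is 2027-03-15.

2027-01-18, 2027-02-15, 2027-03-15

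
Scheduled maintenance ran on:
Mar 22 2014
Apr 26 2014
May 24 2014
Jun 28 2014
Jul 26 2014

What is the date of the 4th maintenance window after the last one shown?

All dates are Saturdays, 35, 28, 35, 28 days apart.
Specifically, the 4th Saturday of each month.
4th Saturday of August 2014: Aug 23 2014.
September 2014 — 4th Saturday is Sep 27 2014.
October 2014 — 4th Saturday is Oct 25 2014.
November 2014 — 4th Saturday is Nov 22 2014.

Nov 22 2014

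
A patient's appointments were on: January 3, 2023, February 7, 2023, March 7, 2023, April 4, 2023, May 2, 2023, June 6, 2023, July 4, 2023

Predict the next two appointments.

August 1, 2023; September 5, 2023

These are Tuesdays at 28- or 35-day spacing (35, 28, 28, 28, 35, 28).
The pattern: 1st Tuesday of the month.
1st Tuesday of August 2023: August 1, 2023.
1st Tuesday of September 2023: September 5, 2023.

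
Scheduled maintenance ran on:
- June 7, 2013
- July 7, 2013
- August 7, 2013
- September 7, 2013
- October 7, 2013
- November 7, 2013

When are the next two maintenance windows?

The day-of-month is always 7 (30, 31, 31, 30, 31 days between events).
So this recurs on the 7th of each month.
December 2013: December 7, 2013.
January 2014: January 7, 2014.

December 7, 2013; January 7, 2014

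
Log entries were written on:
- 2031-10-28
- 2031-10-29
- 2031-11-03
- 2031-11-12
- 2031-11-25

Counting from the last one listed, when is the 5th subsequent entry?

2032-03-29

Intervals are 1, 5, 9, 13 days — an arithmetic progression with common difference 4.
Next gap: 17 days. 2031-11-25 + 17 days = 2031-12-12.
Next gap: 21 days. 2031-12-12 + 21 days = 2032-01-02.
Next gap: 25 days. 2032-01-02 + 25 days = 2032-01-27.
Next gap: 29 days. 2032-01-27 + 29 days = 2032-02-25.
Next gap: 33 days. 2032-02-25 + 33 days = 2032-03-29.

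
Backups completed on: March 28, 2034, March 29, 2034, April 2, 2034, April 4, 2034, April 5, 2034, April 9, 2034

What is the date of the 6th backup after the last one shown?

April 23, 2034

Gaps: 1, 4, 2, 1, 4 days — not constant, but cyclic with period 3.
The events fall on every Tuesday, Wednesday and Sunday.
Next Tuesday: April 11, 2034.
Next Wednesday: April 12, 2034.
The following Sunday is April 16, 2034.
The following Tuesday is April 18, 2034.
Next Wednesday: April 19, 2034.
The following Sunday is April 23, 2034.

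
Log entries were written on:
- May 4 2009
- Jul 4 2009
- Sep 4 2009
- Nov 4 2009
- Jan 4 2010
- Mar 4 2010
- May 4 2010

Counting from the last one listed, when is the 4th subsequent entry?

Jan 4 2011

Each date is the 4th; the gaps (61, 62, 61, 61, 59, 61) track the month lengths.
The rule is the 4th of every 2 months.
July 2010: Jul 4 2010.
Next: September 2010 → Sep 4 2010.
November 2010: Nov 4 2010.
January 2011: Jan 4 2011.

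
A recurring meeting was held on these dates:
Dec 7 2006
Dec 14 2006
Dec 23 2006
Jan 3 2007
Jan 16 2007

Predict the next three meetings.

Jan 31 2007, Feb 17 2007, Mar 8 2007

The spacing grows by 2 each time: 7, 9, 11, 13 days.
Next gap: 15 days. Jan 16 2007 + 15 days = Jan 31 2007.
Next gap: 17 days. Jan 31 2007 + 17 days = Feb 17 2007.
Next gap: 19 days. Feb 17 2007 + 19 days = Mar 8 2007.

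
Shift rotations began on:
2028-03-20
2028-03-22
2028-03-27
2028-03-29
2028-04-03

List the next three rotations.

2028-04-05, 2028-04-10, 2028-04-12

Every event lands on a Monday or Wednesday (gaps cycle 2, 5, 2, 5).
So the schedule is: every Monday and Wednesday.
Next Wednesday: 2028-04-05.
Next Monday: 2028-04-10.
The following Wednesday is 2028-04-12.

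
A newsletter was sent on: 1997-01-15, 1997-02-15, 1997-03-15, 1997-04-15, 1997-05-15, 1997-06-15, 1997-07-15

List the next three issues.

Gaps: 31, 28, 31, 30, 31, 30 days — not constant. Every event is on the 15th of the month.
Pattern: the 15th of each month.
August 1997: 1997-08-15.
September 1997: 1997-09-15.
October 1997: 1997-10-15.

1997-08-15, 1997-09-15, 1997-10-15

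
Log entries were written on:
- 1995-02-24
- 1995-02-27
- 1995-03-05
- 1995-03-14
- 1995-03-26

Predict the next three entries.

Gaps: 3, 6, 9, 12 days — each gap is 3 larger than the previous one.
Next gap: 15 days. 1995-03-26 + 15 days = 1995-04-10.
Next gap: 18 days. 1995-04-10 + 18 days = 1995-04-28.
Next gap: 21 days. 1995-04-28 + 21 days = 1995-05-19.

1995-04-10, 1995-04-28, 1995-05-19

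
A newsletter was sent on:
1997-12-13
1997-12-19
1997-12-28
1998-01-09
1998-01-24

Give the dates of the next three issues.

1998-02-11, 1998-03-04, 1998-03-28

Gaps: 6, 9, 12, 15 days — each gap is 3 larger than the previous one.
Next gap: 18 days. 1998-01-24 + 18 days = 1998-02-11.
Next gap: 21 days. 1998-02-11 + 21 days = 1998-03-04.
Next gap: 24 days. 1998-03-04 + 24 days = 1998-03-28.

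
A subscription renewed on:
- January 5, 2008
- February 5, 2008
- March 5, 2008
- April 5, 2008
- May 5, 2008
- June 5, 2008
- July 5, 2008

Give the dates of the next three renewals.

August 5, 2008; September 5, 2008; October 5, 2008

The day-of-month is always 5 (31, 29, 31, 30, 31, 30 days between events).
So this recurs on the 5th of each month.
August 2008: August 5, 2008.
September 2008: September 5, 2008.
October 2008: October 5, 2008.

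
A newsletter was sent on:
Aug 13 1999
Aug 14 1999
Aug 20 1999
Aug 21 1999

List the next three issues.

Every event lands on a Friday or Saturday (gaps cycle 1, 6, 1).
So the schedule is: every Friday and Saturday.
The following Friday is Aug 27 1999.
Next Saturday: Aug 28 1999.
The following Friday is Sep 3 1999.

Aug 27 1999, Aug 28 1999, Sep 3 1999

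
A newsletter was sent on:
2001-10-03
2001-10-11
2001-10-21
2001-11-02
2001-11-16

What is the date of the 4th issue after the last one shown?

2002-01-31

The spacing grows by 2 each time: 8, 10, 12, 14 days.
Next gap: 16 days. 2001-11-16 + 16 days = 2001-12-02.
Next gap: 18 days. 2001-12-02 + 18 days = 2001-12-20.
Next gap: 20 days. 2001-12-20 + 20 days = 2002-01-09.
Next gap: 22 days. 2002-01-09 + 22 days = 2002-01-31.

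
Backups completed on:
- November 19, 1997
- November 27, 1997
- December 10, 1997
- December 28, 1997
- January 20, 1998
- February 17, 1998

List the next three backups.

Gaps: 8, 13, 18, 23, 28 days — each gap is 5 larger than the previous one.
Next gap: 33 days. February 17, 1998 + 33 days = March 22, 1998.
Next gap: 38 days. March 22, 1998 + 38 days = April 29, 1998.
Next gap: 43 days. April 29, 1998 + 43 days = June 11, 1998.

March 22, 1998; April 29, 1998; June 11, 1998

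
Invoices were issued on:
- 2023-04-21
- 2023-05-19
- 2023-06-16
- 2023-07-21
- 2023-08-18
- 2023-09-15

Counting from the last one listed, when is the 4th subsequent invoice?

Gaps: 28, 28, 35, 28, 28 days — a mix of 28 and 35. Every date is a Friday.
Each is the 3rd Friday of its month.
3rd Friday of October 2023: 2023-10-20.
3rd Friday of November 2023: 2023-11-17.
3rd Friday of December 2023: 2023-12-15.
January 2024 — 3rd Friday is 2024-01-19.

2024-01-19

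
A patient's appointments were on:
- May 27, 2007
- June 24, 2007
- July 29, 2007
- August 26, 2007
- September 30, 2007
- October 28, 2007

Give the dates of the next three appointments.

All Sundays; the gaps (28, 35, 28, 35, 28) vary with month length.
This is the last Sunday of each month.
November 2007 ends with Sunday November 25, 2007.
Last Sunday of December 2007: December 30, 2007.
January 2008 ends with Sunday January 27, 2008.

November 25, 2007; December 30, 2007; January 27, 2008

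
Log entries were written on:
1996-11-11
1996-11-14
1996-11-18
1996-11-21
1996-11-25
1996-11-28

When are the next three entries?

Gaps: 3, 4, 3, 4, 3 days — not constant, but cyclic with period 2.
The events fall on every Monday and Thursday.
The following Monday is 1996-12-02.
The following Thursday is 1996-12-05.
Next Monday: 1996-12-09.

1996-12-02, 1996-12-05, 1996-12-09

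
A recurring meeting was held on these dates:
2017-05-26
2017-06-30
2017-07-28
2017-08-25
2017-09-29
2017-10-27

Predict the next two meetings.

All Fridays; the gaps (35, 28, 28, 35, 28) vary with month length.
This is the last Friday of each month.
Last Friday of November 2017: 2017-11-24.
Last Friday of December 2017: 2017-12-29.

2017-11-24, 2017-12-29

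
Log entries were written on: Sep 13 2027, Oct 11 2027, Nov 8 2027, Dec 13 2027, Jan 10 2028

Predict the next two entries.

Feb 14 2028, Mar 13 2028

Gaps: 28, 28, 35, 28 days — a mix of 28 and 35. Every date is a Monday.
Each is the 2nd Monday of its month.
February 2028 — 2nd Monday is Feb 14 2028.
2nd Monday of March 2028: Mar 13 2028.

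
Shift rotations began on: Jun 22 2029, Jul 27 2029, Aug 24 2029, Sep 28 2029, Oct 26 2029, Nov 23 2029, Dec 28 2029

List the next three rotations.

Jan 25 2030, Feb 22 2030, Mar 22 2030

These are Fridays at 28- or 35-day spacing (35, 28, 35, 28, 28, 35).
The pattern: 4th Friday of the month.
4th Friday of January 2030: Jan 25 2030.
4th Friday of February 2030: Feb 22 2030.
4th Friday of March 2030: Mar 22 2030.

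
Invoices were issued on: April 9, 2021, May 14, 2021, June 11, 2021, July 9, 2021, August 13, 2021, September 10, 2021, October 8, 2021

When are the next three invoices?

These are Fridays at 28- or 35-day spacing (35, 28, 28, 35, 28, 28).
The pattern: 2nd Friday of the month.
November 2021 — 2nd Friday is November 12, 2021.
December 2021 — 2nd Friday is December 10, 2021.
January 2022 — 2nd Friday is January 14, 2022.

November 12, 2021; December 10, 2021; January 14, 2022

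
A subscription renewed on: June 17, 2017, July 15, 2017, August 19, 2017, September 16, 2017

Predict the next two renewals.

All dates are Saturdays, 28, 35, 28 days apart.
Specifically, the 3rd Saturday of each month.
October 2017 — 3rd Saturday is October 21, 2017.
3rd Saturday of November 2017: November 18, 2017.

October 21, 2017; November 18, 2017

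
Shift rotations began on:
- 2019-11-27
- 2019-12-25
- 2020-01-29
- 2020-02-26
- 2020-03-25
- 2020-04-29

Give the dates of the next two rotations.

2020-05-27, 2020-06-24

These are Wednesdays with 28, 35, 28, 28, 35-day gaps.
Each is the final Wednesday of its month — 2020-01-29 is past the 28th, so '4th Wednesday' doesn't fit.
Last Wednesday of May 2020: 2020-05-27.
Last Wednesday of June 2020: 2020-06-24.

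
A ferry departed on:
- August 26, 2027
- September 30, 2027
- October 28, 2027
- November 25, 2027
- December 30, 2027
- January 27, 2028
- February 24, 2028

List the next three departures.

All Thursdays; the gaps (35, 28, 28, 35, 28, 28) vary with month length.
This is the last Thursday of each month.
Last Thursday of March 2028: March 30, 2028.
Last Thursday of April 2028: April 27, 2028.
Last Thursday of May 2028: May 25, 2028.

March 30, 2028; April 27, 2028; May 25, 2028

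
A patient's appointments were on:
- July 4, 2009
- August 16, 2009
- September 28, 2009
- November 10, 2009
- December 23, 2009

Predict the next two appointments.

February 4, 2010; March 19, 2010

Gaps between consecutive events: 43, 43, 43, 43 days — a constant 43-day interval.
December 23, 2009 + 43 days = February 4, 2010.
February 4, 2010 + 43 days = March 19, 2010.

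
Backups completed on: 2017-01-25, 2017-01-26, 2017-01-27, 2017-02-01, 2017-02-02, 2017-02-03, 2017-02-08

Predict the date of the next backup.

2017-02-09

Gaps: 1, 1, 5, 1, 1, 5 days — not constant, but cyclic with period 3.
The events fall on every Wednesday, Thursday and Friday.
The following Thursday is 2017-02-09.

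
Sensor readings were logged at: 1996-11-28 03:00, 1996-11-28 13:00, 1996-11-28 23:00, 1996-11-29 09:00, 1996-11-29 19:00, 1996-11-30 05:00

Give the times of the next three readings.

1996-11-30 15:00, 1996-12-01 01:00, 1996-12-01 11:00

Spacing: 10, 10, 10, 10, 10 h — constant 10 h.
1996-11-30 05:00 + 10 h = 1996-11-30 15:00.
1996-11-30 15:00 + 10 h = 1996-12-01 01:00.
1996-12-01 01:00 + 10 h = 1996-12-01 11:00.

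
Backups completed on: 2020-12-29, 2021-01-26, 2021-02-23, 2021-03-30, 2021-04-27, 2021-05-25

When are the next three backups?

These are Tuesdays with 28, 28, 35, 28, 28-day gaps.
Each is the final Tuesday of its month — 2020-12-29 is past the 28th, so '4th Tuesday' doesn't fit.
June 2021 ends with Tuesday 2021-06-29.
Last Tuesday of July 2021: 2021-07-27.
Last Tuesday of August 2021: 2021-08-31.

2021-06-29, 2021-07-27, 2021-08-31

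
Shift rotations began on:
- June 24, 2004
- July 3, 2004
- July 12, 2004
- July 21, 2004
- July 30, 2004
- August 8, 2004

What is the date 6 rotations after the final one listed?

Every event comes 9 days after the last (9, 9, 9, 9, 9).
August 8, 2004 + 9 days = August 17, 2004.
August 17, 2004 + 9 days = August 26, 2004.
August 26, 2004 + 9 days = September 4, 2004.
September 4, 2004 + 9 days = September 13, 2004.
September 13, 2004 + 9 days = September 22, 2004.
September 22, 2004 + 9 days = October 1, 2004.

October 1, 2004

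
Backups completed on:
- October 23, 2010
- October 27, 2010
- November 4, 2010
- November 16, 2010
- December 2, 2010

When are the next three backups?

December 22, 2010; January 15, 2011; February 12, 2011

Gaps: 4, 8, 12, 16 days — each gap is 4 larger than the previous one.
Next gap: 20 days. December 2, 2010 + 20 days = December 22, 2010.
Next gap: 24 days. December 22, 2010 + 24 days = January 15, 2011.
Next gap: 28 days. January 15, 2011 + 28 days = February 12, 2011.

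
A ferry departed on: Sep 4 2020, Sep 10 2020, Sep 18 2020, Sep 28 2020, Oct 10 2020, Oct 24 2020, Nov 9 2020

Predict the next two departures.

Intervals are 6, 8, 10, 12, 14, 16 days — an arithmetic progression with common difference 2.
Next gap: 18 days. Nov 9 2020 + 18 days = Nov 27 2020.
Next gap: 20 days. Nov 27 2020 + 20 days = Dec 17 2020.

Nov 27 2020, Dec 17 2020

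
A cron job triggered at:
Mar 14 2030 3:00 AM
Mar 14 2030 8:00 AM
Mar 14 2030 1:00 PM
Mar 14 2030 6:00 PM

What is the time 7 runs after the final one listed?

Spacing: 5, 5, 5 h — constant 5 h.
Mar 14 2030 6:00 PM + 5 h = Mar 14 2030 11:00 PM.
Mar 14 2030 11:00 PM + 5 h = Mar 15 2030 4:00 AM.
Mar 15 2030 4:00 AM + 5 h = Mar 15 2030 9:00 AM.
Mar 15 2030 9:00 AM + 5 h = Mar 15 2030 2:00 PM.
Mar 15 2030 2:00 PM + 5 h = Mar 15 2030 7:00 PM.
Mar 15 2030 7:00 PM + 5 h = Mar 16 2030 12:00 AM.
Mar 16 2030 12:00 AM + 5 h = Mar 16 2030 5:00 AM.

Mar 16 2030 5:00 AM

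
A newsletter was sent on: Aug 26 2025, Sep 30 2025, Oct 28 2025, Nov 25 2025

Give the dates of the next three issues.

Dec 30 2025, Jan 27 2026, Feb 24 2026

These are Tuesdays with 35, 28, 28-day gaps.
Each is the final Tuesday of its month — Sep 30 2025 is past the 28th, so '4th Tuesday' doesn't fit.
December 2025 ends with Tuesday Dec 30 2025.
Last Tuesday of January 2026: Jan 27 2026.
February 2026 ends with Tuesday Feb 24 2026.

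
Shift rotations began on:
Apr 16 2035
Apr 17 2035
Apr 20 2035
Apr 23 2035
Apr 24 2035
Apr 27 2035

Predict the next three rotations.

Apr 30 2035, May 1 2035, May 4 2035

Every event lands on a Monday or Tuesday or Friday (gaps cycle 1, 3, 3, 1, 3).
So the schedule is: every Monday, Tuesday and Friday.
The following Monday is Apr 30 2035.
The following Tuesday is May 1 2035.
Next Friday: May 4 2035.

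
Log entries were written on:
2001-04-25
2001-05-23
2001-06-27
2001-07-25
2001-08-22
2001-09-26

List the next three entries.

2001-10-24, 2001-11-28, 2001-12-26

These are Wednesdays at 28- or 35-day spacing (28, 35, 28, 28, 35).
The pattern: 4th Wednesday of the month.
4th Wednesday of October 2001: 2001-10-24.
November 2001 — 4th Wednesday is 2001-11-28.
December 2001 — 4th Wednesday is 2001-12-26.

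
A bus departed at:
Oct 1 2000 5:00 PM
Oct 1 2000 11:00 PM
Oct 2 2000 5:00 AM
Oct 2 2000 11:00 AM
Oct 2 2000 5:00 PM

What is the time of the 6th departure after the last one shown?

Oct 4 2000 5:00 AM

The interval is a steady 6 hours (6, 6, 6, 6).
Oct 2 2000 5:00 PM + 6 h = Oct 2 2000 11:00 PM.
Oct 2 2000 11:00 PM + 6 h = Oct 3 2000 5:00 AM.
Oct 3 2000 5:00 AM + 6 h = Oct 3 2000 11:00 AM.
Oct 3 2000 11:00 AM + 6 h = Oct 3 2000 5:00 PM.
Oct 3 2000 5:00 PM + 6 h = Oct 3 2000 11:00 PM.
Oct 3 2000 11:00 PM + 6 h = Oct 4 2000 5:00 AM.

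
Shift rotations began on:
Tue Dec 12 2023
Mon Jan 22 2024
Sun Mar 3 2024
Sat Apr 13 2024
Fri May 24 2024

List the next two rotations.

Thu Jul 4 2024, Wed Aug 14 2024

Gaps between consecutive events: 41, 41, 41, 41 days — a constant 41-day interval.
Fri May 24 2024 + 41 days = Thu Jul 4 2024.
Thu Jul 4 2024 + 41 days = Wed Aug 14 2024.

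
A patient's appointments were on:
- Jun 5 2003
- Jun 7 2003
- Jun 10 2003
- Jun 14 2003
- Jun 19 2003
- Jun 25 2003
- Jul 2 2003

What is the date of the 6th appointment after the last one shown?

Sep 3 2003

The spacing grows by 1 each time: 2, 3, 4, 5, 6, 7 days.
Next gap: 8 days. Jul 2 2003 + 8 days = Jul 10 2003.
Next gap: 9 days. Jul 10 2003 + 9 days = Jul 19 2003.
Next gap: 10 days. Jul 19 2003 + 10 days = Jul 29 2003.
Next gap: 11 days. Jul 29 2003 + 11 days = Aug 9 2003.
Next gap: 12 days. Aug 9 2003 + 12 days = Aug 21 2003.
Next gap: 13 days. Aug 21 2003 + 13 days = Sep 3 2003.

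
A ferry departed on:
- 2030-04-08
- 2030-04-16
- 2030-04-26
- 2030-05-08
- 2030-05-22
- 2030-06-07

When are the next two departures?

2030-06-25, 2030-07-15

The spacing grows by 2 each time: 8, 10, 12, 14, 16 days.
Next gap: 18 days. 2030-06-07 + 18 days = 2030-06-25.
Next gap: 20 days. 2030-06-25 + 20 days = 2030-07-15.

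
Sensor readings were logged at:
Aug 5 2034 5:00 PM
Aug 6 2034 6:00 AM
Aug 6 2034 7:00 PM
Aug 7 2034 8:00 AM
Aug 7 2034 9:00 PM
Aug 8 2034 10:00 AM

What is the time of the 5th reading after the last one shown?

Aug 11 2034 3:00 AM

Gaps: 13, 13, 13, 13, 13 hours — each event is 13 hours after the previous one.
Aug 8 2034 10:00 AM + 13 h = Aug 8 2034 11:00 PM.
Aug 8 2034 11:00 PM + 13 h = Aug 9 2034 12:00 PM.
Aug 9 2034 12:00 PM + 13 h = Aug 10 2034 1:00 AM.
Aug 10 2034 1:00 AM + 13 h = Aug 10 2034 2:00 PM.
Aug 10 2034 2:00 PM + 13 h = Aug 11 2034 3:00 AM.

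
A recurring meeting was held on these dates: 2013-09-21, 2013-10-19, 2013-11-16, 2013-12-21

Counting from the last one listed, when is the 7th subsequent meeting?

2014-07-19

These are Saturdays at 28- or 35-day spacing (28, 28, 35).
The pattern: 3rd Saturday of the month.
January 2014 — 3rd Saturday is 2014-01-18.
3rd Saturday of February 2014: 2014-02-15.
March 2014 — 3rd Saturday is 2014-03-15.
April 2014 — 3rd Saturday is 2014-04-19.
3rd Saturday of May 2014: 2014-05-17.
June 2014 — 3rd Saturday is 2014-06-21.
July 2014 — 3rd Saturday is 2014-07-19.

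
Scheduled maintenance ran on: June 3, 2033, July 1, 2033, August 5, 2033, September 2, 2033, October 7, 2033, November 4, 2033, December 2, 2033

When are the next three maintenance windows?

These are Fridays at 28- or 35-day spacing (28, 35, 28, 35, 28, 28).
The pattern: 1st Friday of the month.
January 2034 — 1st Friday is January 6, 2034.
1st Friday of February 2034: February 3, 2034.
1st Friday of March 2034: March 3, 2034.

January 6, 2034; February 3, 2034; March 3, 2034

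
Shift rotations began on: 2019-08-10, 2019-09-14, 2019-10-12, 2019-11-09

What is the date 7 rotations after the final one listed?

2020-06-13

Gaps: 35, 28, 28 days — a mix of 28 and 35. Every date is a Saturday.
Each is the 2nd Saturday of its month.
2nd Saturday of December 2019: 2019-12-14.
January 2020 — 2nd Saturday is 2020-01-11.
February 2020 — 2nd Saturday is 2020-02-08.
2nd Saturday of March 2020: 2020-03-14.
2nd Saturday of April 2020: 2020-04-11.
May 2020 — 2nd Saturday is 2020-05-09.
June 2020 — 2nd Saturday is 2020-06-13.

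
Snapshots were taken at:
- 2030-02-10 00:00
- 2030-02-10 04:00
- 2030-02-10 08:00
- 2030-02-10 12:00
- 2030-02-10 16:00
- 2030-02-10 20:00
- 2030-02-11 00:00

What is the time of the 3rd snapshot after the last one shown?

2030-02-11 12:00

Gaps: 4, 4, 4, 4, 4, 4 hours — each event is 4 hours after the previous one.
2030-02-11 00:00 + 4 h = 2030-02-11 04:00.
2030-02-11 04:00 + 4 h = 2030-02-11 08:00.
2030-02-11 08:00 + 4 h = 2030-02-11 12:00.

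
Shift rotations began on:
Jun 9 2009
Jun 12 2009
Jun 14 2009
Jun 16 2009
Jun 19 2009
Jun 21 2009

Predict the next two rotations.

Gaps: 3, 2, 2, 3, 2 days — not constant, but cyclic with period 3.
The events fall on every Tuesday, Friday and Sunday.
Next Tuesday: Jun 23 2009.
Next Friday: Jun 26 2009.

Jun 23 2009, Jun 26 2009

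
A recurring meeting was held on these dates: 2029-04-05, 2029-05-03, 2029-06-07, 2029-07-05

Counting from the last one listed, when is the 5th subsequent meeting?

All dates are Thursdays, 28, 35, 28 days apart.
Specifically, the 1st Thursday of each month.
1st Thursday of August 2029: 2029-08-02.
September 2029 — 1st Thursday is 2029-09-06.
1st Thursday of October 2029: 2029-10-04.
November 2029 — 1st Thursday is 2029-11-01.
1st Thursday of December 2029: 2029-12-06.

2029-12-06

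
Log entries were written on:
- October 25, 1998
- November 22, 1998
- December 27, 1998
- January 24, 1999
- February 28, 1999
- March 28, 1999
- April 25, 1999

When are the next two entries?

May 23, 1999; June 27, 1999

These are Sundays at 28- or 35-day spacing (28, 35, 28, 35, 28, 28).
The pattern: 4th Sunday of the month.
May 1999 — 4th Sunday is May 23, 1999.
4th Sunday of June 1999: June 27, 1999.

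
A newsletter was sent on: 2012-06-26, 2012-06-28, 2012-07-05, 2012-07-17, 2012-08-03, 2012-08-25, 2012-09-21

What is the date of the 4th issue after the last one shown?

2013-02-26

Gaps: 2, 7, 12, 17, 22, 27 days — each gap is 5 larger than the previous one.
Next gap: 32 days. 2012-09-21 + 32 days = 2012-10-23.
Next gap: 37 days. 2012-10-23 + 37 days = 2012-11-29.
Next gap: 42 days. 2012-11-29 + 42 days = 2013-01-10.
Next gap: 47 days. 2013-01-10 + 47 days = 2013-02-26.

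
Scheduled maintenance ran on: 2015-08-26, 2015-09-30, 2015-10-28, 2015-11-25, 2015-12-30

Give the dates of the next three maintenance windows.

Every date is a Wednesday; gaps 35, 28, 28, 35 days.
Each is the last Wednesday of its month (at least one falls on the 29th or later, ruling out '4th Wednesday').
Last Wednesday of January 2016: 2016-01-27.
February 2016 ends with Wednesday 2016-02-24.
Last Wednesday of March 2016: 2016-03-30.

2016-01-27, 2016-02-24, 2016-03-30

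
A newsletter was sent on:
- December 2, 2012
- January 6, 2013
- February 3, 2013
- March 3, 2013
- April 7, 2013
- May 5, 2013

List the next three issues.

June 2, 2013; July 7, 2013; August 4, 2013

All dates are Sundays, 35, 28, 28, 35, 28 days apart.
Specifically, the 1st Sunday of each month.
1st Sunday of June 2013: June 2, 2013.
1st Sunday of July 2013: July 7, 2013.
1st Sunday of August 2013: August 4, 2013.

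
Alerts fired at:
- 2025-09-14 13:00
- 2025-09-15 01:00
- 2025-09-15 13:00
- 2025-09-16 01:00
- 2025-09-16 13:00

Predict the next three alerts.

2025-09-17 01:00, 2025-09-17 13:00, 2025-09-18 01:00

Gaps: 12, 12, 12, 12 hours — each event is 12 hours after the previous one.
2025-09-16 13:00 + 12 h = 2025-09-17 01:00.
2025-09-17 01:00 + 12 h = 2025-09-17 13:00.
2025-09-17 13:00 + 12 h = 2025-09-18 01:00.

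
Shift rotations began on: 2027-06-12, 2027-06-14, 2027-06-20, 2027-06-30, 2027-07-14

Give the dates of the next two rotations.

Gaps: 2, 6, 10, 14 days — each gap is 4 larger than the previous one.
Next gap: 18 days. 2027-07-14 + 18 days = 2027-08-01.
Next gap: 22 days. 2027-08-01 + 22 days = 2027-08-23.

2027-08-01, 2027-08-23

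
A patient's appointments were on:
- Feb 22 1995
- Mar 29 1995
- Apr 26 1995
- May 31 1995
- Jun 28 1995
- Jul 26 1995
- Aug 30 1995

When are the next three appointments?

Every date is a Wednesday; gaps 35, 28, 35, 28, 28, 35 days.
Each is the last Wednesday of its month (at least one falls on the 29th or later, ruling out '4th Wednesday').
September 1995 ends with Wednesday Sep 27 1995.
October 1995 ends with Wednesday Oct 25 1995.
Last Wednesday of November 1995: Nov 29 1995.

Sep 27 1995, Oct 25 1995, Nov 29 1995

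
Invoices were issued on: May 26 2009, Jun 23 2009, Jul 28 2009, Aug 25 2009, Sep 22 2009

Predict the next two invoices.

Oct 27 2009, Nov 24 2009

Gaps: 28, 35, 28, 28 days — a mix of 28 and 35. Every date is a Tuesday.
Each is the 4th Tuesday of its month.
October 2009 — 4th Tuesday is Oct 27 2009.
November 2009 — 4th Tuesday is Nov 24 2009.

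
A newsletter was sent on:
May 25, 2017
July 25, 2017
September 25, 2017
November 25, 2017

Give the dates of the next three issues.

Each date is the 25th; the gaps (61, 62, 61) track the month lengths.
The rule is the 25th of every 2 months.
January 2018: January 25, 2018.
March 2018: March 25, 2018.
May 2018: May 25, 2018.

January 25, 2018; March 25, 2018; May 25, 2018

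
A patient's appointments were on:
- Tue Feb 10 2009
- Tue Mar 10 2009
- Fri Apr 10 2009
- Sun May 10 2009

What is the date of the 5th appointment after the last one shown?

Gaps: 28, 31, 30 days — not constant. Every event is on the 10th of the month.
Pattern: the 10th of each month.
Next: June 2009 → Wed Jun 10 2009.
July 2009: Fri Jul 10 2009.
Next: August 2009 → Mon Aug 10 2009.
September 2009: Thu Sep 10 2009.
October 2009: Sat Oct 10 2009.

Sat Oct 10 2009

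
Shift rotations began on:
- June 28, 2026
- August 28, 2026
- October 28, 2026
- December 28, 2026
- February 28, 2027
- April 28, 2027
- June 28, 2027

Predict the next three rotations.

Each date is the 28th; the gaps (61, 61, 61, 62, 59, 61) track the month lengths.
The rule is the 28th of every 2 months.
Next: August 2027 → August 28, 2027.
Next: October 2027 → October 28, 2027.
December 2027: December 28, 2027.

August 28, 2027; October 28, 2027; December 28, 2027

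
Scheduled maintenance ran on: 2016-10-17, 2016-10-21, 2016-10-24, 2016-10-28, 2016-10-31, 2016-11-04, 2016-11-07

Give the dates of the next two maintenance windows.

2016-11-11, 2016-11-14

Every event lands on a Monday or Friday (gaps cycle 4, 3, 4, 3, 4, 3).
So the schedule is: every Monday and Friday.
Next Friday: 2016-11-11.
The following Monday is 2016-11-14.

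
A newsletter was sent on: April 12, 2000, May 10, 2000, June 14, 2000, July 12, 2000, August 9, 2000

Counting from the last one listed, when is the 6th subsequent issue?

February 14, 2001

Gaps: 28, 35, 28, 28 days — a mix of 28 and 35. Every date is a Wednesday.
Each is the 2nd Wednesday of its month.
September 2000 — 2nd Wednesday is September 13, 2000.
October 2000 — 2nd Wednesday is October 11, 2000.
November 2000 — 2nd Wednesday is November 8, 2000.
2nd Wednesday of December 2000: December 13, 2000.
2nd Wednesday of January 2001: January 10, 2001.
2nd Wednesday of February 2001: February 14, 2001.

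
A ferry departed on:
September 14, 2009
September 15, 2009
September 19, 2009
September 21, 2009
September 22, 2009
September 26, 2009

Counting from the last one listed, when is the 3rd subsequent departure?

October 3, 2009

The gap pattern 1, 4, 2, 1, 4 repeats every 3 events.
These are the Mondays, Tuesdays and Saturdays of each week.
The following Monday is September 28, 2009.
Next Tuesday: September 29, 2009.
Next Saturday: October 3, 2009.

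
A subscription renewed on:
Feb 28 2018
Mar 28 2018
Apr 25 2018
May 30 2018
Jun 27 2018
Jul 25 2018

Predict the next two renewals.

Aug 29 2018, Sep 26 2018

All Wednesdays; the gaps (28, 28, 35, 28, 28) vary with month length.
This is the last Wednesday of each month.
August 2018 ends with Wednesday Aug 29 2018.
Last Wednesday of September 2018: Sep 26 2018.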